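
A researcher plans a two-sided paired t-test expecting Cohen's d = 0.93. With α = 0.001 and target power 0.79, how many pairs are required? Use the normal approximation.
n = 20 pairs

Sample size formula (paired t-test, normal approximation):
n = ((z_{α/2} + z_β) / d)²

z_{α/2} = 3.291 (for α = 0.001, two-sided)
z_β = 0.806 (for power = 0.79)
d = 0.93

n = ((3.291 + 0.806) / 0.93)²
n = (4.405)²
n ≈ 19.40
Round up to the next whole number: n = 20 pairs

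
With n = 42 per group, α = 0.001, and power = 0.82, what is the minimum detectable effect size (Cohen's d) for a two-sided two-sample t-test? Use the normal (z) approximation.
d ≈ 0.92

Minimum detectable effect (two-sample t-test, normal approximation):
d = (z_{α/2} + z_β) / √(n/2)
d = (3.291 + 0.915) / √(42/2)
d = 4.206 / 4.583
d ≈ 0.92

By Cohen's convention (0.2 small / 0.5 medium / 0.8 large): large effect.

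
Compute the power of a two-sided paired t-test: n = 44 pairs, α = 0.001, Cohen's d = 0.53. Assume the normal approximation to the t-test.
Power ≈ 0.59

Power calculation (paired t-test, normal approximation):
z_β = d · √n - z_{α/2}
z_β = 0.53 · √44 - 3.291
z_β = 0.53 · 6.633 - 3.291
z_β = 0.225

Power = Φ(z_β) = Φ(0.225) ≈ 0.589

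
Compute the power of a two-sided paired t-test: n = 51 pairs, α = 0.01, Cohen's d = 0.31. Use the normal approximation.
Power ≈ 0.36

Power calculation (paired t-test, normal approximation):
z_β = d · √n - z_{α/2}
z_β = 0.31 · √51 - 2.576
z_β = 0.31 · 7.141 - 2.576
z_β = -0.362

Power = Φ(z_β) = Φ(-0.362) ≈ 0.359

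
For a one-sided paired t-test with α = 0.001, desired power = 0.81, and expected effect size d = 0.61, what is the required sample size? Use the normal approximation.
n = 43 pairs

Sample size formula (paired t-test, normal approximation):
n = ((z_α + z_β) / d)²

z_α = 3.090 (for α = 0.001, one-sided)
z_β = 0.878 (for power = 0.81)
d = 0.61

n = ((3.090 + 0.878) / 0.61)²
n = (6.505)²
n ≈ 42.32
Round up to the next whole number: n = 43 pairs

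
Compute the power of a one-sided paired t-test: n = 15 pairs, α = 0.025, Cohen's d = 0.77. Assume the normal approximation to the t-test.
Power ≈ 0.85

Power calculation (paired t-test, normal approximation):
z_β = d · √n - z_α
z_β = 0.77 · √15 - 1.960
z_β = 0.77 · 3.873 - 1.960
z_β = 1.022

Power = Φ(z_β) = Φ(1.022) ≈ 0.847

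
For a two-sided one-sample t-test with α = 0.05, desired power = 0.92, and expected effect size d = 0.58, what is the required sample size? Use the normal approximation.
n = 34

Sample size formula (one-sample t-test, normal approximation):
n = ((z_{α/2} + z_β) / d)²

z_{α/2} = 1.960 (for α = 0.05, two-sided)
z_β = 1.405 (for power = 0.92)
d = 0.58

n = ((1.960 + 1.405) / 0.58)²
n = (5.802)²
n ≈ 33.66
Round up to the next whole number: n = 34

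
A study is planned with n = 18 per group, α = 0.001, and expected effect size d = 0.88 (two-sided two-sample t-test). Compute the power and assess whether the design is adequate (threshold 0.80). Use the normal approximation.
Power ≈ 0.26; the study is underpowered (power < 0.80)

Power calculation (two-sample t-test, normal approximation):
z_β = d · √(n/2) - z_{α/2}
z_β = 0.88 · √(18/2) - 3.291
z_β = 0.88 · 3.000 - 3.291
z_β = -0.651

Power = Φ(z_β) = Φ(-0.651) ≈ 0.258

Effect size d = 0.88 is large by Cohen's convention (0.2/0.5/0.8).

Threshold: power ≥ 0.80 is conventionally adequate.
Power ≈ 0.26 → the study is underpowered (power < 0.80).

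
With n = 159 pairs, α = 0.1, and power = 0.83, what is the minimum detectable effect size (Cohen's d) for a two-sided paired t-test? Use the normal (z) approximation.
d ≈ 0.21

Minimum detectable effect (paired t-test, normal approximation):
d = (z_{α/2} + z_β) / √n
d = (1.645 + 0.954) / √159
d = 2.599 / 12.610
d ≈ 0.21

By Cohen's convention (0.2 small / 0.5 medium / 0.8 large): small effect.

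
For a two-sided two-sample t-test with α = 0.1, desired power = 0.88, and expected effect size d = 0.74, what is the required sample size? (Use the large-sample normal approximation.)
n = 30 per group

Sample size formula (two-sample t-test, normal approximation):
n = 2 · ((z_{α/2} + z_β) / d)²

z_{α/2} = 1.645 (for α = 0.1, two-sided)
z_β = 1.175 (for power = 0.88)
d = 0.74

n = 2 · ((1.645 + 1.175) / 0.74)²
n = 2 · (3.811)²
n ≈ 29.05
Round up to the next whole number: n = 30 per group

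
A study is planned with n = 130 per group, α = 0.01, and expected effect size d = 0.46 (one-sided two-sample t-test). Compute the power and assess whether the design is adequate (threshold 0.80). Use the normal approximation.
Power ≈ 0.92; the study is adequately powered (power ≥ 0.80)

Power calculation (two-sample t-test, normal approximation):
z_β = d · √(n/2) - z_α
z_β = 0.46 · √(130/2) - 2.326
z_β = 0.46 · 8.062 - 2.326
z_β = 1.382

Power = Φ(z_β) = Φ(1.382) ≈ 0.917

Effect size d = 0.46 is small by Cohen's convention (0.2/0.5/0.8).

Threshold: power ≥ 0.80 is conventionally adequate.
Power ≈ 0.92 → the study is adequately powered (power ≥ 0.80).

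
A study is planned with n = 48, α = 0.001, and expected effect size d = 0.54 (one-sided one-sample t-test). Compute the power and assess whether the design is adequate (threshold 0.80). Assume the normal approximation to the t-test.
Power ≈ 0.74; the study is underpowered (power < 0.80)

Power calculation (one-sample t-test, normal approximation):
z_β = d · √n - z_α
z_β = 0.54 · √48 - 3.090
z_β = 0.54 · 6.928 - 3.090
z_β = 0.651

Power = Φ(z_β) = Φ(0.651) ≈ 0.742

Effect size d = 0.54 is medium by Cohen's convention (0.2/0.5/0.8).

Threshold: power ≥ 0.80 is conventionally adequate.
Power ≈ 0.74 → the study is underpowered (power < 0.80).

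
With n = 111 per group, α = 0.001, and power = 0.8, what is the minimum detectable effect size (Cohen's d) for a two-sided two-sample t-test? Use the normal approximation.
d ≈ 0.55

Minimum detectable effect (two-sample t-test, normal approximation):
d = (z_{α/2} + z_β) / √(n/2)
d = (3.291 + 0.842) / √(111/2)
d = 4.132 / 7.450
d ≈ 0.55

By Cohen's convention (0.2 small / 0.5 medium / 0.8 large): medium effect.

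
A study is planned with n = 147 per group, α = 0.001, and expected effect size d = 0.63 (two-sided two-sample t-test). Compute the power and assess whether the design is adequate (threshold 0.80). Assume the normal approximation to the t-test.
Power ≈ 0.98; the study is adequately powered (power ≥ 0.80)

Power calculation (two-sample t-test, normal approximation):
z_β = d · √(n/2) - z_{α/2}
z_β = 0.63 · √(147/2) - 3.291
z_β = 0.63 · 8.573 - 3.291
z_β = 2.111

Power = Φ(z_β) = Φ(2.111) ≈ 0.983

Effect size d = 0.63 is medium by Cohen's convention (0.2/0.5/0.8).

Threshold: power ≥ 0.80 is conventionally adequate.
Power ≈ 0.98 → the study is adequately powered (power ≥ 0.80).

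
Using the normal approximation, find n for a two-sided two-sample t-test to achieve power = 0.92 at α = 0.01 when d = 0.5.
n = 127 per group

Sample size formula (two-sample t-test, normal approximation):
n = 2 · ((z_{α/2} + z_β) / d)²

z_{α/2} = 2.576 (for α = 0.01, two-sided)
z_β = 1.405 (for power = 0.92)
d = 0.5

n = 2 · ((2.576 + 1.405) / 0.5)²
n = 2 · (7.962)²
n ≈ 126.79
Round up to the next whole number: n = 127 per group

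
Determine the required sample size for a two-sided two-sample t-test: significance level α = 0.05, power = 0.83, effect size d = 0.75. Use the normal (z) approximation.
n = 31 per group

Sample size formula (two-sample t-test, normal approximation):
n = 2 · ((z_{α/2} + z_β) / d)²

z_{α/2} = 1.960 (for α = 0.05, two-sided)
z_β = 0.954 (for power = 0.83)
d = 0.75

n = 2 · ((1.960 + 0.954) / 0.75)²
n = 2 · (3.885)²
n ≈ 30.19
Round up to the next whole number: n = 31 per group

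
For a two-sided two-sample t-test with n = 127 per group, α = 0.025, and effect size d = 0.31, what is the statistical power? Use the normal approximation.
Power ≈ 0.59

Power calculation (two-sample t-test, normal approximation):
z_β = d · √(n/2) - z_{α/2}
z_β = 0.31 · √(127/2) - 2.241
z_β = 0.31 · 7.969 - 2.241
z_β = 0.229

Power = Φ(z_β) = Φ(0.229) ≈ 0.591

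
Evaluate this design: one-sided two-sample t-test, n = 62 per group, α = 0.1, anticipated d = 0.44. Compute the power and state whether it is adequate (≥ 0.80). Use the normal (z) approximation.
Power ≈ 0.88; the study is adequately powered (power ≥ 0.80)

Power calculation (two-sample t-test, normal approximation):
z_β = d · √(n/2) - z_α
z_β = 0.44 · √(62/2) - 1.282
z_β = 0.44 · 5.568 - 1.282
z_β = 1.168

Power = Φ(z_β) = Φ(1.168) ≈ 0.879

Effect size d = 0.44 is small by Cohen's convention (0.2/0.5/0.8).

Threshold: power ≥ 0.80 is conventionally adequate.
Power ≈ 0.88 → the study is adequately powered (power ≥ 0.80).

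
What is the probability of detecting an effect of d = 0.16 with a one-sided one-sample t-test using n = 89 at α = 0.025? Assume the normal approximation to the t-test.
Power ≈ 0.33

Power calculation (one-sample t-test, normal approximation):
z_β = d · √n - z_α
z_β = 0.16 · √89 - 1.960
z_β = 0.16 · 9.434 - 1.960
z_β = -0.451

Power = Φ(z_β) = Φ(-0.451) ≈ 0.326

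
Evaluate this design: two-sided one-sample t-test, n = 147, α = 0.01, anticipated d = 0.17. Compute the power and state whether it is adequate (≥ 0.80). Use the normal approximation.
Power ≈ 0.30; the study is underpowered (power < 0.80)

Power calculation (one-sample t-test, normal approximation):
z_β = d · √n - z_{α/2}
z_β = 0.17 · √147 - 2.576
z_β = 0.17 · 12.124 - 2.576
z_β = -0.515

Power = Φ(z_β) = Φ(-0.515) ≈ 0.303

Effect size d = 0.17 is very small by Cohen's convention (0.2/0.5/0.8).

Threshold: power ≥ 0.80 is conventionally adequate.
Power ≈ 0.30 → the study is underpowered (power < 0.80).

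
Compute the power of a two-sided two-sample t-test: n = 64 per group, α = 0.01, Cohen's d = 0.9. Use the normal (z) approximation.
Power ≈ 0.99

Power calculation (two-sample t-test, normal approximation):
z_β = d · √(n/2) - z_{α/2}
z_β = 0.9 · √(64/2) - 2.576
z_β = 0.9 · 5.657 - 2.576
z_β = 2.515

Power = Φ(z_β) = Φ(2.515) ≈ 0.994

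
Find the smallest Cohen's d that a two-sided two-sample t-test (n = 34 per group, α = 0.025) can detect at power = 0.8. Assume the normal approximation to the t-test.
d ≈ 0.75

Minimum detectable effect (two-sample t-test, normal approximation):
d = (z_{α/2} + z_β) / √(n/2)
d = (2.241 + 0.842) / √(34/2)
d = 3.083 / 4.123
d ≈ 0.75

By Cohen's convention (0.2 small / 0.5 medium / 0.8 large): medium effect.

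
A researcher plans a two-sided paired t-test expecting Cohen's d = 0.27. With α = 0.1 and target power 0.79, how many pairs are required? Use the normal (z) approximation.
n = 83 pairs

Sample size formula (paired t-test, normal approximation):
n = ((z_{α/2} + z_β) / d)²

z_{α/2} = 1.645 (for α = 0.1, two-sided)
z_β = 0.806 (for power = 0.79)
d = 0.27

n = ((1.645 + 0.806) / 0.27)²
n = (9.078)²
n ≈ 82.41
Round up to the next whole number: n = 83 pairs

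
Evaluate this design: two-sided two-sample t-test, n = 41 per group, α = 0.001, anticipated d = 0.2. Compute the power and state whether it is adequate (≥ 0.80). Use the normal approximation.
Power ≈ 0.01; the study is underpowered (power < 0.80)

Power calculation (two-sample t-test, normal approximation):
z_β = d · √(n/2) - z_{α/2}
z_β = 0.2 · √(41/2) - 3.291
z_β = 0.2 · 4.528 - 3.291
z_β = -2.385

Power = Φ(z_β) = Φ(-2.385) ≈ 0.009

Effect size d = 0.2 is small by Cohen's convention (0.2/0.5/0.8).

Threshold: power ≥ 0.80 is conventionally adequate.
Power ≈ 0.01 → the study is underpowered (power < 0.80).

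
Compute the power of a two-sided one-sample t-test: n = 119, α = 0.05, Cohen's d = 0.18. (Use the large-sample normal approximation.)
Power ≈ 0.50

Power calculation (one-sample t-test, normal approximation):
z_β = d · √n - z_{α/2}
z_β = 0.18 · √119 - 1.960
z_β = 0.18 · 10.909 - 1.960
z_β = 0.004

Power = Φ(z_β) = Φ(0.004) ≈ 0.501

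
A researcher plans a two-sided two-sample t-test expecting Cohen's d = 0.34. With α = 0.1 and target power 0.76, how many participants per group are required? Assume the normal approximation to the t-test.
n = 96 per group

Sample size formula (two-sample t-test, normal approximation):
n = 2 · ((z_{α/2} + z_β) / d)²

z_{α/2} = 1.645 (for α = 0.1, two-sided)
z_β = 0.706 (for power = 0.76)
d = 0.34

n = 2 · ((1.645 + 0.706) / 0.34)²
n = 2 · (6.915)²
n ≈ 95.63
Round up to the next whole number: n = 96 per group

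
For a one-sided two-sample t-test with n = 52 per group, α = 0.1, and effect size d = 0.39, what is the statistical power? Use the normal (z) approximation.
Power ≈ 0.76

Power calculation (two-sample t-test, normal approximation):
z_β = d · √(n/2) - z_α
z_β = 0.39 · √(52/2) - 1.282
z_β = 0.39 · 5.099 - 1.282
z_β = 0.707

Power = Φ(z_β) = Φ(0.707) ≈ 0.760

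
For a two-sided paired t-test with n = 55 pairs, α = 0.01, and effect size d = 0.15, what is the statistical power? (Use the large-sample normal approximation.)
Power ≈ 0.07

Power calculation (paired t-test, normal approximation):
z_β = d · √n - z_{α/2}
z_β = 0.15 · √55 - 2.576
z_β = 0.15 · 7.416 - 2.576
z_β = -1.463

Power = Φ(z_β) = Φ(-1.463) ≈ 0.072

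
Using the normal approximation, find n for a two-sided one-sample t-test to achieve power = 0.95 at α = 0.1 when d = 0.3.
n = 121

Sample size formula (one-sample t-test, normal approximation):
n = ((z_{α/2} + z_β) / d)²

z_{α/2} = 1.645 (for α = 0.1, two-sided)
z_β = 1.645 (for power = 0.95)
d = 0.3

n = ((1.645 + 1.645) / 0.3)²
n = (10.967)²
n ≈ 120.28
Round up to the next whole number: n = 121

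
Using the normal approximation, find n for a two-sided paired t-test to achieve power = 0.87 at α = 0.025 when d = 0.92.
n = 14 pairs

Sample size formula (paired t-test, normal approximation):
n = ((z_{α/2} + z_β) / d)²

z_{α/2} = 2.241 (for α = 0.025, two-sided)
z_β = 1.126 (for power = 0.87)
d = 0.92

n = ((2.241 + 1.126) / 0.92)²
n = (3.660)²
n ≈ 13.40
Round up to the next whole number: n = 14 pairs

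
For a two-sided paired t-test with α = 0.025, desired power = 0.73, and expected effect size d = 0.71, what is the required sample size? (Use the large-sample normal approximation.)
n = 17 pairs

Sample size formula (paired t-test, normal approximation):
n = ((z_{α/2} + z_β) / d)²

z_{α/2} = 2.241 (for α = 0.025, two-sided)
z_β = 0.613 (for power = 0.73)
d = 0.71

n = ((2.241 + 0.613) / 0.71)²
n = (4.020)²
n ≈ 16.16
Round up to the next whole number: n = 17 pairs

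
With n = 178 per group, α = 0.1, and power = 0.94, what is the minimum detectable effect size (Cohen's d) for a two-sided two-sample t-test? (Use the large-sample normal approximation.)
d ≈ 0.34

Minimum detectable effect (two-sample t-test, normal approximation):
d = (z_{α/2} + z_β) / √(n/2)
d = (1.645 + 1.555) / √(178/2)
d = 3.200 / 9.434
d ≈ 0.34

By Cohen's convention (0.2 small / 0.5 medium / 0.8 large): small effect.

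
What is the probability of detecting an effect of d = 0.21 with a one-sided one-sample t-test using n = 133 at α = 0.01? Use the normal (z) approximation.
Power ≈ 0.54

Power calculation (one-sample t-test, normal approximation):
z_β = d · √n - z_α
z_β = 0.21 · √133 - 2.326
z_β = 0.21 · 11.533 - 2.326
z_β = 0.095

Power = Φ(z_β) = Φ(0.095) ≈ 0.538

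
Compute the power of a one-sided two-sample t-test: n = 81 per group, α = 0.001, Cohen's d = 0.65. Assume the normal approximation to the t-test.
Power ≈ 0.85

Power calculation (two-sample t-test, normal approximation):
z_β = d · √(n/2) - z_α
z_β = 0.65 · √(81/2) - 3.090
z_β = 0.65 · 6.364 - 3.090
z_β = 1.046

Power = Φ(z_β) = Φ(1.046) ≈ 0.852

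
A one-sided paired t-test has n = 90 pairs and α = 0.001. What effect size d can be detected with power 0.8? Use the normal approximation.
d ≈ 0.41

Minimum detectable effect (paired t-test, normal approximation):
d = (z_α + z_β) / √n
d = (3.090 + 0.842) / √90
d = 3.932 / 9.487
d ≈ 0.41

By Cohen's convention (0.2 small / 0.5 medium / 0.8 large): small effect.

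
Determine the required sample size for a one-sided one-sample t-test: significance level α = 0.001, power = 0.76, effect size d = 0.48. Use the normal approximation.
n = 63

Sample size formula (one-sample t-test, normal approximation):
n = ((z_α + z_β) / d)²

z_α = 3.090 (for α = 0.001, one-sided)
z_β = 0.706 (for power = 0.76)
d = 0.48

n = ((3.090 + 0.706) / 0.48)²
n = (7.908)²
n ≈ 62.54
Round up to the next whole number: n = 63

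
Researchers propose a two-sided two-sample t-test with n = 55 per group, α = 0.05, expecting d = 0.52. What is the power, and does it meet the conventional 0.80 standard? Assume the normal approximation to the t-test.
Power ≈ 0.78; the study is underpowered (power < 0.80)

Power calculation (two-sample t-test, normal approximation):
z_β = d · √(n/2) - z_{α/2}
z_β = 0.52 · √(55/2) - 1.960
z_β = 0.52 · 5.244 - 1.960
z_β = 0.767

Power = Φ(z_β) = Φ(0.767) ≈ 0.778

Effect size d = 0.52 is medium by Cohen's convention (0.2/0.5/0.8).

Threshold: power ≥ 0.80 is conventionally adequate.
Power ≈ 0.78 → the study is underpowered (power < 0.80).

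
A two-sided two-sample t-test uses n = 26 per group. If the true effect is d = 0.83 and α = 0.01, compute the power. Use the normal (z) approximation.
Power ≈ 0.66

Power calculation (two-sample t-test, normal approximation):
z_β = d · √(n/2) - z_{α/2}
z_β = 0.83 · √(26/2) - 2.576
z_β = 0.83 · 3.606 - 2.576
z_β = 0.417

Power = Φ(z_β) = Φ(0.417) ≈ 0.662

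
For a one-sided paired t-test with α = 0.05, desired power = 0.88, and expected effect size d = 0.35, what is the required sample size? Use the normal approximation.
n = 65 pairs

Sample size formula (paired t-test, normal approximation):
n = ((z_α + z_β) / d)²

z_α = 1.645 (for α = 0.05, one-sided)
z_β = 1.175 (for power = 0.88)
d = 0.35

n = ((1.645 + 1.175) / 0.35)²
n = (8.057)²
n ≈ 64.92
Round up to the next whole number: n = 65 pairs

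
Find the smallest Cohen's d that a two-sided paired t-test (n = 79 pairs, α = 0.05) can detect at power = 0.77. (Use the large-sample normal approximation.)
d ≈ 0.30

Minimum detectable effect (paired t-test, normal approximation):
d = (z_{α/2} + z_β) / √n
d = (1.960 + 0.739) / √79
d = 2.699 / 8.888
d ≈ 0.30

By Cohen's convention (0.2 small / 0.5 medium / 0.8 large): small effect.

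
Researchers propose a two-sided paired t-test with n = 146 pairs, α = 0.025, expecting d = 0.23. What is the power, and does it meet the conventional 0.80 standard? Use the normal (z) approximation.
Power ≈ 0.70; the study is underpowered (power < 0.80)

Power calculation (paired t-test, normal approximation):
z_β = d · √n - z_{α/2}
z_β = 0.23 · √146 - 2.241
z_β = 0.23 · 12.083 - 2.241
z_β = 0.538

Power = Φ(z_β) = Φ(0.538) ≈ 0.705

Effect size d = 0.23 is small by Cohen's convention (0.2/0.5/0.8).

Threshold: power ≥ 0.80 is conventionally adequate.
Power ≈ 0.70 → the study is underpowered (power < 0.80).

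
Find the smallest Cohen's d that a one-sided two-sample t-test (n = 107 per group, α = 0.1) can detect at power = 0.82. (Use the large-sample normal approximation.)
d ≈ 0.30

Minimum detectable effect (two-sample t-test, normal approximation):
d = (z_α + z_β) / √(n/2)
d = (1.282 + 0.915) / √(107/2)
d = 2.197 / 7.314
d ≈ 0.30

By Cohen's convention (0.2 small / 0.5 medium / 0.8 large): small effect.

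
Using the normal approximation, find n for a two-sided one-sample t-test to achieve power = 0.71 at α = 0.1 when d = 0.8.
n = 8

Sample size formula (one-sample t-test, normal approximation):
n = ((z_{α/2} + z_β) / d)²

z_{α/2} = 1.645 (for α = 0.1, two-sided)
z_β = 0.553 (for power = 0.71)
d = 0.8

n = ((1.645 + 0.553) / 0.8)²
n = (2.748)²
n ≈ 7.55
Round up to the next whole number: n = 8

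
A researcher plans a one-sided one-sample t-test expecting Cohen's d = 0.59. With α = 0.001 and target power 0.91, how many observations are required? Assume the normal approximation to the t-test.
n = 57

Sample size formula (one-sample t-test, normal approximation):
n = ((z_α + z_β) / d)²

z_α = 3.090 (for α = 0.001, one-sided)
z_β = 1.341 (for power = 0.91)
d = 0.59

n = ((3.090 + 1.341) / 0.59)²
n = (7.510)²
n ≈ 56.40
Round up to the next whole number: n = 57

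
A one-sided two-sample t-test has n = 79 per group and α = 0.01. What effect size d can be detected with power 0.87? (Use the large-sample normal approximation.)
d ≈ 0.55

Minimum detectable effect (two-sample t-test, normal approximation):
d = (z_α + z_β) / √(n/2)
d = (2.326 + 1.126) / √(79/2)
d = 3.453 / 6.285
d ≈ 0.55

By Cohen's convention (0.2 small / 0.5 medium / 0.8 large): medium effect.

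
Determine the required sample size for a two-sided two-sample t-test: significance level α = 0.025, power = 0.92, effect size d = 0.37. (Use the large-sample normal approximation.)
n = 195 per group

Sample size formula (two-sample t-test, normal approximation):
n = 2 · ((z_{α/2} + z_β) / d)²

z_{α/2} = 2.241 (for α = 0.025, two-sided)
z_β = 1.405 (for power = 0.92)
d = 0.37

n = 2 · ((2.241 + 1.405) / 0.37)²
n = 2 · (9.854)²
n ≈ 194.20
Round up to the next whole number: n = 195 per group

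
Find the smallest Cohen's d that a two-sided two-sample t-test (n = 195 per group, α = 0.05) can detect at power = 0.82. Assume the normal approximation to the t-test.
d ≈ 0.29

Minimum detectable effect (two-sample t-test, normal approximation):
d = (z_{α/2} + z_β) / √(n/2)
d = (1.960 + 0.915) / √(195/2)
d = 2.875 / 9.874
d ≈ 0.29

By Cohen's convention (0.2 small / 0.5 medium / 0.8 large): small effect.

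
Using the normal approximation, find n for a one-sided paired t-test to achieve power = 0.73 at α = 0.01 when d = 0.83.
n = 13 pairs

Sample size formula (paired t-test, normal approximation):
n = ((z_α + z_β) / d)²

z_α = 2.326 (for α = 0.01, one-sided)
z_β = 0.613 (for power = 0.73)
d = 0.83

n = ((2.326 + 0.613) / 0.83)²
n = (3.541)²
n ≈ 12.54
Round up to the next whole number: n = 13 pairs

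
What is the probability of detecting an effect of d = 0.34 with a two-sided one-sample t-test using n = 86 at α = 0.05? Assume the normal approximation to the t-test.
Power ≈ 0.88

Power calculation (one-sample t-test, normal approximation):
z_β = d · √n - z_{α/2}
z_β = 0.34 · √86 - 1.960
z_β = 0.34 · 9.274 - 1.960
z_β = 1.193

Power = Φ(z_β) = Φ(1.193) ≈ 0.884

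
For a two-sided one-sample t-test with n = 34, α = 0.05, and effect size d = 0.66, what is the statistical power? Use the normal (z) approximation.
Power ≈ 0.97

Power calculation (one-sample t-test, normal approximation):
z_β = d · √n - z_{α/2}
z_β = 0.66 · √34 - 1.960
z_β = 0.66 · 5.831 - 1.960
z_β = 1.888

Power = Φ(z_β) = Φ(1.888) ≈ 0.971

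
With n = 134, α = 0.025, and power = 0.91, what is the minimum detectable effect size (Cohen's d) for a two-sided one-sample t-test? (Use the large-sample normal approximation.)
d ≈ 0.31

Minimum detectable effect (one-sample t-test, normal approximation):
d = (z_{α/2} + z_β) / √n
d = (2.241 + 1.341) / √134
d = 3.582 / 11.576
d ≈ 0.31

By Cohen's convention (0.2 small / 0.5 medium / 0.8 large): small effect.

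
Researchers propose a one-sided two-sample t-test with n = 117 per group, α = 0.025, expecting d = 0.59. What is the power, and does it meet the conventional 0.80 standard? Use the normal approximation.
Power ≈ 0.99; the study is adequately powered (power ≥ 0.80)

Power calculation (two-sample t-test, normal approximation):
z_β = d · √(n/2) - z_α
z_β = 0.59 · √(117/2) - 1.960
z_β = 0.59 · 7.649 - 1.960
z_β = 2.553

Power = Φ(z_β) = Φ(2.553) ≈ 0.995

Effect size d = 0.59 is medium by Cohen's convention (0.2/0.5/0.8).

Threshold: power ≥ 0.80 is conventionally adequate.
Power ≈ 0.99 → the study is adequately powered (power ≥ 0.80).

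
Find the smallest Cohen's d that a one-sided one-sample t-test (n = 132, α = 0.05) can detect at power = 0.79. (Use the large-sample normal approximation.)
d ≈ 0.21

Minimum detectable effect (one-sample t-test, normal approximation):
d = (z_α + z_β) / √n
d = (1.645 + 0.806) / √132
d = 2.451 / 11.489
d ≈ 0.21

By Cohen's convention (0.2 small / 0.5 medium / 0.8 large): small effect.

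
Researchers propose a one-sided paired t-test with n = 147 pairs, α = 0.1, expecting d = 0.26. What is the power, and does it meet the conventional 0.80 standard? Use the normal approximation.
Power ≈ 0.97; the study is adequately powered (power ≥ 0.80)

Power calculation (paired t-test, normal approximation):
z_β = d · √n - z_α
z_β = 0.26 · √147 - 1.282
z_β = 0.26 · 12.124 - 1.282
z_β = 1.871

Power = Φ(z_β) = Φ(1.871) ≈ 0.969

Effect size d = 0.26 is small by Cohen's convention (0.2/0.5/0.8).

Threshold: power ≥ 0.80 is conventionally adequate.
Power ≈ 0.97 → the study is adequately powered (power ≥ 0.80).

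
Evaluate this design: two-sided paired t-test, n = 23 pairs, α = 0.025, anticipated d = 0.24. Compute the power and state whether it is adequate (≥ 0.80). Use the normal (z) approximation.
Power ≈ 0.14; the study is underpowered (power < 0.80)

Power calculation (paired t-test, normal approximation):
z_β = d · √n - z_{α/2}
z_β = 0.24 · √23 - 2.241
z_β = 0.24 · 4.796 - 2.241
z_β = -1.090

Power = Φ(z_β) = Φ(-1.090) ≈ 0.138

Effect size d = 0.24 is small by Cohen's convention (0.2/0.5/0.8).

Threshold: power ≥ 0.80 is conventionally adequate.
Power ≈ 0.14 → the study is underpowered (power < 0.80).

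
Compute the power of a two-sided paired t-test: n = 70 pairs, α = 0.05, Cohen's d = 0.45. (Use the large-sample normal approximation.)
Power ≈ 0.96

Power calculation (paired t-test, normal approximation):
z_β = d · √n - z_{α/2}
z_β = 0.45 · √70 - 1.960
z_β = 0.45 · 8.367 - 1.960
z_β = 1.805

Power = Φ(z_β) = Φ(1.805) ≈ 0.964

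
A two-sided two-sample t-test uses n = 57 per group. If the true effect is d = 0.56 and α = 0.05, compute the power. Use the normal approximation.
Power ≈ 0.85

Power calculation (two-sample t-test, normal approximation):
z_β = d · √(n/2) - z_{α/2}
z_β = 0.56 · √(57/2) - 1.960
z_β = 0.56 · 5.339 - 1.960
z_β = 1.030

Power = Φ(z_β) = Φ(1.030) ≈ 0.848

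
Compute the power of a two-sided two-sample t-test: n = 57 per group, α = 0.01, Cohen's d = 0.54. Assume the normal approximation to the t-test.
Power ≈ 0.62

Power calculation (two-sample t-test, normal approximation):
z_β = d · √(n/2) - z_{α/2}
z_β = 0.54 · √(57/2) - 2.576
z_β = 0.54 · 5.339 - 2.576
z_β = 0.307

Power = Φ(z_β) = Φ(0.307) ≈ 0.621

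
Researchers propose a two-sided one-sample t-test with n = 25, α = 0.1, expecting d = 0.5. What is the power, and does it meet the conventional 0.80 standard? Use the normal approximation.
Power ≈ 0.80; the study is adequately powered (power ≥ 0.80)

Power calculation (one-sample t-test, normal approximation):
z_β = d · √n - z_{α/2}
z_β = 0.5 · √25 - 1.645
z_β = 0.5 · 5.000 - 1.645
z_β = 0.855

Power = Φ(z_β) = Φ(0.855) ≈ 0.804

Effect size d = 0.5 is medium by Cohen's convention (0.2/0.5/0.8).

Threshold: power ≥ 0.80 is conventionally adequate.
Power ≈ 0.80 → the study is adequately powered (power ≥ 0.80).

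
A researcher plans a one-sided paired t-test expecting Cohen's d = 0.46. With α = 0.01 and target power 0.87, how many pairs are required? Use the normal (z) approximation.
n = 57 pairs

Sample size formula (paired t-test, normal approximation):
n = ((z_α + z_β) / d)²

z_α = 2.326 (for α = 0.01, one-sided)
z_β = 1.126 (for power = 0.87)
d = 0.46

n = ((2.326 + 1.126) / 0.46)²
n = (7.504)²
n ≈ 56.31
Round up to the next whole number: n = 57 pairs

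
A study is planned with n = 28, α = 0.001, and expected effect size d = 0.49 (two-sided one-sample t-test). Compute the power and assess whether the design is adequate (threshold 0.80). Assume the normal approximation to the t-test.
Power ≈ 0.24; the study is underpowered (power < 0.80)

Power calculation (one-sample t-test, normal approximation):
z_β = d · √n - z_{α/2}
z_β = 0.49 · √28 - 3.291
z_β = 0.49 · 5.292 - 3.291
z_β = -0.698

Power = Φ(z_β) = Φ(-0.698) ≈ 0.243

Effect size d = 0.49 is small by Cohen's convention (0.2/0.5/0.8).

Threshold: power ≥ 0.80 is conventionally adequate.
Power ≈ 0.24 → the study is underpowered (power < 0.80).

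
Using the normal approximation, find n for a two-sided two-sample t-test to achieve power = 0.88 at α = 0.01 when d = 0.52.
n = 105 per group

Sample size formula (two-sample t-test, normal approximation):
n = 2 · ((z_{α/2} + z_β) / d)²

z_{α/2} = 2.576 (for α = 0.01, two-sided)
z_β = 1.175 (for power = 0.88)
d = 0.52

n = 2 · ((2.576 + 1.175) / 0.52)²
n = 2 · (7.213)²
n ≈ 104.05
Round up to the next whole number: n = 105 per group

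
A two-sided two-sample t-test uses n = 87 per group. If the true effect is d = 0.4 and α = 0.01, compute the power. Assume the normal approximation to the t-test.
Power ≈ 0.52

Power calculation (two-sample t-test, normal approximation):
z_β = d · √(n/2) - z_{α/2}
z_β = 0.4 · √(87/2) - 2.576
z_β = 0.4 · 6.595 - 2.576
z_β = 0.062

Power = Φ(z_β) = Φ(0.062) ≈ 0.525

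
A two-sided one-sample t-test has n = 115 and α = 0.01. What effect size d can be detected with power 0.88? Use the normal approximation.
d ≈ 0.35

Minimum detectable effect (one-sample t-test, normal approximation):
d = (z_{α/2} + z_β) / √n
d = (2.576 + 1.175) / √115
d = 3.751 / 10.724
d ≈ 0.35

By Cohen's convention (0.2 small / 0.5 medium / 0.8 large): small effect.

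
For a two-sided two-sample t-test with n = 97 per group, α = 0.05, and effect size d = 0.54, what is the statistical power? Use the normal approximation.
Power ≈ 0.96

Power calculation (two-sample t-test, normal approximation):
z_β = d · √(n/2) - z_{α/2}
z_β = 0.54 · √(97/2) - 1.960
z_β = 0.54 · 6.964 - 1.960
z_β = 1.801

Power = Φ(z_β) = Φ(1.801) ≈ 0.964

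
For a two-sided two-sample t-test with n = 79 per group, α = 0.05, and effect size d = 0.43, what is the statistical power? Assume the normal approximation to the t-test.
Power ≈ 0.77

Power calculation (two-sample t-test, normal approximation):
z_β = d · √(n/2) - z_{α/2}
z_β = 0.43 · √(79/2) - 1.960
z_β = 0.43 · 6.285 - 1.960
z_β = 0.743

Power = Φ(z_β) = Φ(0.743) ≈ 0.771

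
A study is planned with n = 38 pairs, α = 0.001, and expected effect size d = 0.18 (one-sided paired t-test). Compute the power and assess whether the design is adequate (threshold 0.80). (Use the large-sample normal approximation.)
Power ≈ 0.02; the study is underpowered (power < 0.80)

Power calculation (paired t-test, normal approximation):
z_β = d · √n - z_α
z_β = 0.18 · √38 - 3.090
z_β = 0.18 · 6.164 - 3.090
z_β = -1.981

Power = Φ(z_β) = Φ(-1.981) ≈ 0.024

Effect size d = 0.18 is very small by Cohen's convention (0.2/0.5/0.8).

Threshold: power ≥ 0.80 is conventionally adequate.
Power ≈ 0.02 → the study is underpowered (power < 0.80).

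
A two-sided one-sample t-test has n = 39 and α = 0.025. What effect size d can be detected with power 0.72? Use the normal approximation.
d ≈ 0.45

Minimum detectable effect (one-sample t-test, normal approximation):
d = (z_{α/2} + z_β) / √n
d = (2.241 + 0.583) / √39
d = 2.824 / 6.245
d ≈ 0.45

By Cohen's convention (0.2 small / 0.5 medium / 0.8 large): small effect.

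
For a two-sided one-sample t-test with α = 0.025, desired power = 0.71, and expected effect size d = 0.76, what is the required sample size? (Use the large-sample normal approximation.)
n = 14

Sample size formula (one-sample t-test, normal approximation):
n = ((z_{α/2} + z_β) / d)²

z_{α/2} = 2.241 (for α = 0.025, two-sided)
z_β = 0.553 (for power = 0.71)
d = 0.76

n = ((2.241 + 0.553) / 0.76)²
n = (3.676)²
n ≈ 13.51
Round up to the next whole number: n = 14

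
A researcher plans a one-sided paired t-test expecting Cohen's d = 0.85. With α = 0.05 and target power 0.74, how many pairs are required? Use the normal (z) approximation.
n = 8 pairs

Sample size formula (paired t-test, normal approximation):
n = ((z_α + z_β) / d)²

z_α = 1.645 (for α = 0.05, one-sided)
z_β = 0.643 (for power = 0.74)
d = 0.85

n = ((1.645 + 0.643) / 0.85)²
n = (2.692)²
n ≈ 7.25
Round up to the next whole number: n = 8 pairs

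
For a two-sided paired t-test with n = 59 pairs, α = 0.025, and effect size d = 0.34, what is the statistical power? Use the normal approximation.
Power ≈ 0.64

Power calculation (paired t-test, normal approximation):
z_β = d · √n - z_{α/2}
z_β = 0.34 · √59 - 2.241
z_β = 0.34 · 7.681 - 2.241
z_β = 0.370

Power = Φ(z_β) = Φ(0.370) ≈ 0.644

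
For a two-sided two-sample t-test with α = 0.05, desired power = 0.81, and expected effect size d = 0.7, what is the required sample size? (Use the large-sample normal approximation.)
n = 33 per group

Sample size formula (two-sample t-test, normal approximation):
n = 2 · ((z_{α/2} + z_β) / d)²

z_{α/2} = 1.960 (for α = 0.05, two-sided)
z_β = 0.878 (for power = 0.81)
d = 0.7

n = 2 · ((1.960 + 0.878) / 0.7)²
n = 2 · (4.054)²
n ≈ 32.87
Round up to the next whole number: n = 33 per group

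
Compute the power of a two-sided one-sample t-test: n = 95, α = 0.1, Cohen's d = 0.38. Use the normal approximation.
Power ≈ 0.98

Power calculation (one-sample t-test, normal approximation):
z_β = d · √n - z_{α/2}
z_β = 0.38 · √95 - 1.645
z_β = 0.38 · 9.747 - 1.645
z_β = 2.059

Power = Φ(z_β) = Φ(2.059) ≈ 0.980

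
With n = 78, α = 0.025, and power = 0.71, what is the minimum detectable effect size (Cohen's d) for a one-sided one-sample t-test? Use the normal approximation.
d ≈ 0.28

Minimum detectable effect (one-sample t-test, normal approximation):
d = (z_α + z_β) / √n
d = (1.960 + 0.553) / √78
d = 2.513 / 8.832
d ≈ 0.28

By Cohen's convention (0.2 small / 0.5 medium / 0.8 large): small effect.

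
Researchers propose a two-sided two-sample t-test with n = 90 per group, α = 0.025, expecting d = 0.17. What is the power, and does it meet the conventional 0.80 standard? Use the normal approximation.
Power ≈ 0.14; the study is underpowered (power < 0.80)

Power calculation (two-sample t-test, normal approximation):
z_β = d · √(n/2) - z_{α/2}
z_β = 0.17 · √(90/2) - 2.241
z_β = 0.17 · 6.708 - 2.241
z_β = -1.101

Power = Φ(z_β) = Φ(-1.101) ≈ 0.135

Effect size d = 0.17 is very small by Cohen's convention (0.2/0.5/0.8).

Threshold: power ≥ 0.80 is conventionally adequate.
Power ≈ 0.14 → the study is underpowered (power < 0.80).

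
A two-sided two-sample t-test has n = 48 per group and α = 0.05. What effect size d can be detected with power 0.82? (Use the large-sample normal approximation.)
d ≈ 0.59

Minimum detectable effect (two-sample t-test, normal approximation):
d = (z_{α/2} + z_β) / √(n/2)
d = (1.960 + 0.915) / √(48/2)
d = 2.875 / 4.899
d ≈ 0.59

By Cohen's convention (0.2 small / 0.5 medium / 0.8 large): medium effect.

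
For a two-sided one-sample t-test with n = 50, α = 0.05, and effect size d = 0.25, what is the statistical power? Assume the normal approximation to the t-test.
Power ≈ 0.42

Power calculation (one-sample t-test, normal approximation):
z_β = d · √n - z_{α/2}
z_β = 0.25 · √50 - 1.960
z_β = 0.25 · 7.071 - 1.960
z_β = -0.192

Power = Φ(z_β) = Φ(-0.192) ≈ 0.424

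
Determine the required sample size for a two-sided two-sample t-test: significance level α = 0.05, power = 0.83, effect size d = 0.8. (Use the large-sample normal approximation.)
n = 27 per group

Sample size formula (two-sample t-test, normal approximation):
n = 2 · ((z_{α/2} + z_β) / d)²

z_{α/2} = 1.960 (for α = 0.05, two-sided)
z_β = 0.954 (for power = 0.83)
d = 0.8

n = 2 · ((1.960 + 0.954) / 0.8)²
n = 2 · (3.643)²
n ≈ 26.54
Round up to the next whole number: n = 27 per group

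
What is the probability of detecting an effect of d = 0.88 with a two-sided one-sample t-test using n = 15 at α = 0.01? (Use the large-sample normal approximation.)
Power ≈ 0.80

Power calculation (one-sample t-test, normal approximation):
z_β = d · √n - z_{α/2}
z_β = 0.88 · √15 - 2.576
z_β = 0.88 · 3.873 - 2.576
z_β = 0.832

Power = Φ(z_β) = Φ(0.832) ≈ 0.797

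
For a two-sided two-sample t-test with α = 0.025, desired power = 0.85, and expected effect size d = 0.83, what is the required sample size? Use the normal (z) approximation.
n = 32 per group

Sample size formula (two-sample t-test, normal approximation):
n = 2 · ((z_{α/2} + z_β) / d)²

z_{α/2} = 2.241 (for α = 0.025, two-sided)
z_β = 1.036 (for power = 0.85)
d = 0.83

n = 2 · ((2.241 + 1.036) / 0.83)²
n = 2 · (3.948)²
n ≈ 31.17
Round up to the next whole number: n = 32 per group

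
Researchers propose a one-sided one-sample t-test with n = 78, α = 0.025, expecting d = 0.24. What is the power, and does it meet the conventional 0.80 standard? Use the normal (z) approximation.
Power ≈ 0.56; the study is underpowered (power < 0.80)

Power calculation (one-sample t-test, normal approximation):
z_β = d · √n - z_α
z_β = 0.24 · √78 - 1.960
z_β = 0.24 · 8.832 - 1.960
z_β = 0.160

Power = Φ(z_β) = Φ(0.160) ≈ 0.563

Effect size d = 0.24 is small by Cohen's convention (0.2/0.5/0.8).

Threshold: power ≥ 0.80 is conventionally adequate.
Power ≈ 0.56 → the study is underpowered (power < 0.80).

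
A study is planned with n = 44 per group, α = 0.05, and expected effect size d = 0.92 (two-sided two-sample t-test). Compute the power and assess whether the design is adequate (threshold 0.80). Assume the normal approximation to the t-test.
Power ≈ 0.99; the study is adequately powered (power ≥ 0.80)

Power calculation (two-sample t-test, normal approximation):
z_β = d · √(n/2) - z_{α/2}
z_β = 0.92 · √(44/2) - 1.960
z_β = 0.92 · 4.690 - 1.960
z_β = 2.355

Power = Φ(z_β) = Φ(2.355) ≈ 0.991

Effect size d = 0.92 is large by Cohen's convention (0.2/0.5/0.8).

Threshold: power ≥ 0.80 is conventionally adequate.
Power ≈ 0.99 → the study is adequately powered (power ≥ 0.80).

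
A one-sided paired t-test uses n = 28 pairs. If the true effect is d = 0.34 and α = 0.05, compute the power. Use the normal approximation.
Power ≈ 0.56

Power calculation (paired t-test, normal approximation):
z_β = d · √n - z_α
z_β = 0.34 · √28 - 1.645
z_β = 0.34 · 5.292 - 1.645
z_β = 0.154

Power = Φ(z_β) = Φ(0.154) ≈ 0.561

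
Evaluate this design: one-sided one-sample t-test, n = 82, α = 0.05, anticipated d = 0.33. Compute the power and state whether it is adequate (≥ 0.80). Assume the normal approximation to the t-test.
Power ≈ 0.91; the study is adequately powered (power ≥ 0.80)

Power calculation (one-sample t-test, normal approximation):
z_β = d · √n - z_α
z_β = 0.33 · √82 - 1.645
z_β = 0.33 · 9.055 - 1.645
z_β = 1.343

Power = Φ(z_β) = Φ(1.343) ≈ 0.910

Effect size d = 0.33 is small by Cohen's convention (0.2/0.5/0.8).

Threshold: power ≥ 0.80 is conventionally adequate.
Power ≈ 0.91 → the study is adequately powered (power ≥ 0.80).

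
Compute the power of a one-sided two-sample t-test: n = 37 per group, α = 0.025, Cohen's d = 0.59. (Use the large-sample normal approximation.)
Power ≈ 0.72

Power calculation (two-sample t-test, normal approximation):
z_β = d · √(n/2) - z_α
z_β = 0.59 · √(37/2) - 1.960
z_β = 0.59 · 4.301 - 1.960
z_β = 0.578

Power = Φ(z_β) = Φ(0.578) ≈ 0.718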